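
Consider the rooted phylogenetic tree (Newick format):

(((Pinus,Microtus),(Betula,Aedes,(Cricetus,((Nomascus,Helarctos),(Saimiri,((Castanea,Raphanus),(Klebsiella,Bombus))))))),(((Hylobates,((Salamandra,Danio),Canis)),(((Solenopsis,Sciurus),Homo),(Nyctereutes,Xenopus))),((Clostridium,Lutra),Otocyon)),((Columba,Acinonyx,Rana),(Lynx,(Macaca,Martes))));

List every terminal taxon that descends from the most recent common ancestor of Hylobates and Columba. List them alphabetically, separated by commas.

Tracing Hylobates: it sits inside (Hylobates,((Salamandra,Danio),Canis)).
Tracing Columba: it sits inside (Columba,Acinonyx,Rana).
The smallest clade enclosing both is the whole tree (their MRCA is the root), so the answer is all 30 tips in alphabetical order.

Acinonyx, Aedes, Betula, Bombus, Canis, Castanea, Clostridium, Columba, Cricetus, Danio, Helarctos, Homo, Hylobates, Klebsiella, Lutra, Lynx, Macaca, Martes, Microtus, Nomascus, Nyctereutes, Otocyon, Pinus, Rana, Raphanus, Saimiri, Salamandra, Sciurus, Solenopsis, Xenopus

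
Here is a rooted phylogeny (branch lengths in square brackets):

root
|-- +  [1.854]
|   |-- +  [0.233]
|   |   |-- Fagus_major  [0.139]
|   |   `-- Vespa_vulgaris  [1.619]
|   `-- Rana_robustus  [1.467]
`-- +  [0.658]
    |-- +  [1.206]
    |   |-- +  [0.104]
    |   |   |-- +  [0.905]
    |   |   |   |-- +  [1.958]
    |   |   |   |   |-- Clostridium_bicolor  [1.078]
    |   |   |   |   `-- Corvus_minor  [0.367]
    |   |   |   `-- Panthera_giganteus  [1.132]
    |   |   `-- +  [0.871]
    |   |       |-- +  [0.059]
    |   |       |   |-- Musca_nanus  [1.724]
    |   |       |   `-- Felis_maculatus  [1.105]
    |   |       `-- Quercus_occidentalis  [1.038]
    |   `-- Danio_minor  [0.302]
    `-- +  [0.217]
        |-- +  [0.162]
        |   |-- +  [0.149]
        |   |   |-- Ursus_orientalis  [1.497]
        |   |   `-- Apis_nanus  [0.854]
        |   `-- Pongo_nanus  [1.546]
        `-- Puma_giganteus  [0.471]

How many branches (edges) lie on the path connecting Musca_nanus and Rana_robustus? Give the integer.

The MRCA of Musca_nanus and Rana_robustus is the root of the tree.
From Musca_nanus up to that node: 6 branches. From Rana_robustus up to the same node: 2 branches. Total: 6 + 2 = 8.

8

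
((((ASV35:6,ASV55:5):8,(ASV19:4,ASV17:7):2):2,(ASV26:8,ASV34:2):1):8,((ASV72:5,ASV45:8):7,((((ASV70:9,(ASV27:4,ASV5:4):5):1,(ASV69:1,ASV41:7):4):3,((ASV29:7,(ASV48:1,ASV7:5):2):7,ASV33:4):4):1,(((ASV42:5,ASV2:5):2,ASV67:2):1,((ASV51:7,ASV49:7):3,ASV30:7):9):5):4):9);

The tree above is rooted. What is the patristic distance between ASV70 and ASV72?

30

The path runs ASV70 → … → MRCA → … → ASV72; the MRCA is the node subtending ((ASV72,ASV45),((((ASV70,(ASV27,ASV5)),(ASV69,ASV41)),((ASV29,(ASV48,ASV7)),ASV33)),(((ASV42,ASV2),ASV67),((ASV51,ASV49),ASV30)))).
Branch lengths along that path: 9 + 1 + 3 + 1 + 4 + 7 + 5 = 30.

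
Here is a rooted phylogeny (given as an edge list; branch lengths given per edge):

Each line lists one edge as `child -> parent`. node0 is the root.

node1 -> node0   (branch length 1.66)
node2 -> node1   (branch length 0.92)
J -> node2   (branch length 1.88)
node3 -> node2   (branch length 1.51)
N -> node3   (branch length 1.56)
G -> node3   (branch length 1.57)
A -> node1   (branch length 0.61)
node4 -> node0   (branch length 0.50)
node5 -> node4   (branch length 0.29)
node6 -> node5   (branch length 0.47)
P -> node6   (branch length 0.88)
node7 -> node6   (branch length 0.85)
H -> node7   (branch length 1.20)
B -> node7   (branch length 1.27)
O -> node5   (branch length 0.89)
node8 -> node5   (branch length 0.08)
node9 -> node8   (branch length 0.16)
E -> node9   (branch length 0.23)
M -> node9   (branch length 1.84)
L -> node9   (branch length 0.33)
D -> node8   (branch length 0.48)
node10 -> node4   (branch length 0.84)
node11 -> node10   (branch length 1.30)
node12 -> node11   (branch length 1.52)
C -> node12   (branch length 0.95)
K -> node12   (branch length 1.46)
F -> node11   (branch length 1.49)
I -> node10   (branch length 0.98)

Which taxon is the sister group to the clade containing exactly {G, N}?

The clade containing exactly {G, N} attaches to the tree at the node subtending (J,(N,G)).
The other lineage descending from that same node — the sister group — is the single tip J.

J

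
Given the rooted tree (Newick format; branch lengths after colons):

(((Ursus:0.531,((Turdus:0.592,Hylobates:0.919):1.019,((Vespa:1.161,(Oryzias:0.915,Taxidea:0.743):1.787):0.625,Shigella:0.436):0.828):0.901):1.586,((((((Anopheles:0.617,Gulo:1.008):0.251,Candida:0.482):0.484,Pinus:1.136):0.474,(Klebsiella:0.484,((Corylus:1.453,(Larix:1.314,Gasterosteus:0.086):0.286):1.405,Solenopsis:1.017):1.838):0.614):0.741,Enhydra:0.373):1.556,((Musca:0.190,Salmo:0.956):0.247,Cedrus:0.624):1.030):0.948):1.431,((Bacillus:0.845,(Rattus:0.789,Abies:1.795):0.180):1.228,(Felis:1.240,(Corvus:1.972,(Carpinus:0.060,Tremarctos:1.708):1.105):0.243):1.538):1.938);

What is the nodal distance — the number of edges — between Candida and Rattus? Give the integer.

11

The MRCA of Candida and Rattus is the root of the tree.
From Candida up to that node: 7 branches. From Rattus up to the same node: 4 branches. Total: 7 + 4 = 11.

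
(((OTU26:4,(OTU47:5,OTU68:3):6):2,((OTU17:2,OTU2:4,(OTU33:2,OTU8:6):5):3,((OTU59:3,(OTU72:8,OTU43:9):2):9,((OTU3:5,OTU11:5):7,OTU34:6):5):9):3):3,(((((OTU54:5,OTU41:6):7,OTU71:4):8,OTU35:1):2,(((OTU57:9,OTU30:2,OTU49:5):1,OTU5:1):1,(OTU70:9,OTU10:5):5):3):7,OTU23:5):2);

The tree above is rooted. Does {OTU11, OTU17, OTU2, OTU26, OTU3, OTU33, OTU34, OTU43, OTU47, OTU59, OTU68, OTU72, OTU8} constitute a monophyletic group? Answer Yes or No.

The most recent common ancestor of these taxa subtends ((OTU26,(OTU47,OTU68)),((OTU17,OTU2,(OTU33,OTU8)),((OTU59,(OTU72,OTU43)),((OTU3,OTU11),OTU34)))).
That clade has exactly 13 tips — every listed taxon and nothing else — so the group is monophyletic.

Yes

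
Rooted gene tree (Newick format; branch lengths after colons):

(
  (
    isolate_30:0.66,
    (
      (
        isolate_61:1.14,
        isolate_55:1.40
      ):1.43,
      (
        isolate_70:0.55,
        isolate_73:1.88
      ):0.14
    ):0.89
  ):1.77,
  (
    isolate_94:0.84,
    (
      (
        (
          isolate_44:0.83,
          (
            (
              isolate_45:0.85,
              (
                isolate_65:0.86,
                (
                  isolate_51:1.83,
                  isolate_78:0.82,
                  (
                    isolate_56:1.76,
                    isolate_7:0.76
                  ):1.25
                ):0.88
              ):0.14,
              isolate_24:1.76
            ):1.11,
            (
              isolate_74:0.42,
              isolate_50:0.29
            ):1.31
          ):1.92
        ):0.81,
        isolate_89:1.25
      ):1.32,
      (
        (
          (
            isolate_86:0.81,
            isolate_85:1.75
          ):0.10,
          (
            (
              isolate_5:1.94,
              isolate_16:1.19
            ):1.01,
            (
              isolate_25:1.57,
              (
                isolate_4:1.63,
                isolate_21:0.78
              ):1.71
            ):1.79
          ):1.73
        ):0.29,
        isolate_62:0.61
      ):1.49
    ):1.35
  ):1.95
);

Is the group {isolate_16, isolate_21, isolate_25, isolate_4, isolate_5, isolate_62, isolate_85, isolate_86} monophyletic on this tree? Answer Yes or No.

The most recent common ancestor of these taxa subtends (((isolate_86,isolate_85),((isolate_5,isolate_16),(isolate_25,(isolate_4,isolate_21)))),isolate_62).
That clade has exactly 8 tips — every listed taxon and nothing else — so the group is monophyletic.

Yes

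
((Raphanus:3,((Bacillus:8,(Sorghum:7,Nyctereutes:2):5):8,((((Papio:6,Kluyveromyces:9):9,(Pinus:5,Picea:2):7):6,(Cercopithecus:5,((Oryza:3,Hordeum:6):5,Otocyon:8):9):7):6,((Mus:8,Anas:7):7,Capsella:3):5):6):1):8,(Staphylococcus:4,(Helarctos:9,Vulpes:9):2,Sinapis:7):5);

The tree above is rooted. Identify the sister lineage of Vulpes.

Vulpes attaches to the tree at the node subtending (Helarctos,Vulpes).
The other lineage descending from that same node — the sister group — is the single tip Helarctos.

Helarctos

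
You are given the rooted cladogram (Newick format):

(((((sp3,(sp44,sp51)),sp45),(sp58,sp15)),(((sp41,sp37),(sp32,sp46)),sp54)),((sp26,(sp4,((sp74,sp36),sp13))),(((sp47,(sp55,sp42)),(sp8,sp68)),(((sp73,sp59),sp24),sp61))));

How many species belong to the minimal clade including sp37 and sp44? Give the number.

The MRCA of sp37 and sp44 is the node subtending ((((sp3,(sp44,sp51)),sp45),(sp58,sp15)),(((sp41,sp37),(sp32,sp46)),sp54)).
That clade contains 11 terminal taxa: sp15, sp3, sp32, sp37, sp41, sp44, sp45, sp46, sp51, sp54, sp58.

11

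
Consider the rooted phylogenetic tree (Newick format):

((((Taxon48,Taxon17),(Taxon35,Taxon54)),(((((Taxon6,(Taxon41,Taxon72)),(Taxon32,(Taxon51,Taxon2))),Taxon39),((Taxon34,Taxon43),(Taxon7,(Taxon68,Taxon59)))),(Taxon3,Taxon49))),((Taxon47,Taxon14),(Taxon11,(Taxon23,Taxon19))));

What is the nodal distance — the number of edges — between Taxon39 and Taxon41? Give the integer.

5

The MRCA of Taxon39 and Taxon41 is the node subtending (((Taxon6,(Taxon41,Taxon72)),(Taxon32,(Taxon51,Taxon2))),Taxon39).
From Taxon39 up to that node: 1 branch. From Taxon41 up to the same node: 4 branches. Total: 1 + 4 = 5.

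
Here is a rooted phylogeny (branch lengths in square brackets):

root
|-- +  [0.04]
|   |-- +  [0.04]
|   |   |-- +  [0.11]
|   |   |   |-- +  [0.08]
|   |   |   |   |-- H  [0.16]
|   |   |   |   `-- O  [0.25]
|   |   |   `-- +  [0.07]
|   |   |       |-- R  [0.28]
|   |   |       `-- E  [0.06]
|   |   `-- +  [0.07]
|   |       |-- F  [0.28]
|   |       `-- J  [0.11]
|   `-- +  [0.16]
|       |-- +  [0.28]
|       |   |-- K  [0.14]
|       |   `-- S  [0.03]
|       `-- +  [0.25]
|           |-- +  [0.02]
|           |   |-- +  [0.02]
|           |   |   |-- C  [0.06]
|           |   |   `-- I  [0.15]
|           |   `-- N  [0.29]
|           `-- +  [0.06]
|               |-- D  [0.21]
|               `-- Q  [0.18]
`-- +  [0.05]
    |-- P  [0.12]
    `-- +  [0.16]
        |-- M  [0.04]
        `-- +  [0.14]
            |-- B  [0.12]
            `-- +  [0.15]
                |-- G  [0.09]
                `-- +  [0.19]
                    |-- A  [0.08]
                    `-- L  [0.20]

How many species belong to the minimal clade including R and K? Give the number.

13

The MRCA of R and K is the node subtending ((((H,O),(R,E)),(F,J)),((K,S),(((C,I),N),(D,Q)))).
That clade contains 13 terminal taxa: C, D, E, F, H, I, J, K, N, O, Q, R, S.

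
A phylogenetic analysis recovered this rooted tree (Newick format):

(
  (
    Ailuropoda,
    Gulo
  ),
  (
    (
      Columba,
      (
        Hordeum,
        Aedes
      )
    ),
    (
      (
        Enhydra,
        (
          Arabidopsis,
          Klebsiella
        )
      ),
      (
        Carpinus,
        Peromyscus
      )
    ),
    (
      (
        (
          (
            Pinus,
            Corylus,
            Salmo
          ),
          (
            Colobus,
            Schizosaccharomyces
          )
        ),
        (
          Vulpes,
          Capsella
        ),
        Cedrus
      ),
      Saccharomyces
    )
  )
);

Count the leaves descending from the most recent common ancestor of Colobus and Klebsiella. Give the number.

17

The MRCA of Colobus and Klebsiella is the node subtending ((Columba,(Hordeum,Aedes)),((Enhydra,(Arabidopsis,Klebsiella)),(Carpinus,Peromyscus)),((((Pinus,Corylus,Salmo),(Colobus,Schizosaccharomyces)),(Vulpes,Capsella),Cedrus),Saccharomyces)).
That clade contains 17 terminal taxa: Aedes, Arabidopsis, Capsella, Carpinus, Cedrus, Colobus, Columba, Corylus, Enhydra, Hordeum, Klebsiella, Peromyscus, Pinus, Saccharomyces, Salmo, Schizosaccharomyces, Vulpes.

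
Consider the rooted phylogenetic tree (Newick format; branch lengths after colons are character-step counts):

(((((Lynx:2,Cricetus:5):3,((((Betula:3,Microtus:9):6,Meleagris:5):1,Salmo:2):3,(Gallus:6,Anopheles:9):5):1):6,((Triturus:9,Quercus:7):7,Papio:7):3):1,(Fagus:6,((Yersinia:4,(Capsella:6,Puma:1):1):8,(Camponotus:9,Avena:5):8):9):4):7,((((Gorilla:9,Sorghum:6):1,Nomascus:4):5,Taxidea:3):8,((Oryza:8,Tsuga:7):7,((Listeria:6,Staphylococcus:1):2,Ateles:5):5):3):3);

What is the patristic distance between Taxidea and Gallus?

40

The path runs Taxidea → … → MRCA → … → Gallus; the MRCA is the root of the tree.
Branch lengths along that path: 3 + 8 + 3 + 7 + 1 + 6 + 1 + 5 + 6 = 40.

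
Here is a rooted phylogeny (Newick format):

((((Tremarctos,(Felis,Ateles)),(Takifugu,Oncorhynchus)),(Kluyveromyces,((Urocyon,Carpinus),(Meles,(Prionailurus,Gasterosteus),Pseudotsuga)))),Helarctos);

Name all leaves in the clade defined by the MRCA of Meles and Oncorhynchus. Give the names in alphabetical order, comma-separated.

Ateles, Carpinus, Felis, Gasterosteus, Kluyveromyces, Meles, Oncorhynchus, Prionailurus, Pseudotsuga, Takifugu, Tremarctos, Urocyon

Tracing Meles: it sits inside (Meles,(Prionailurus,Gasterosteus),Pseudotsuga).
Tracing Oncorhynchus: it sits inside (Takifugu,Oncorhynchus).
The smallest clade enclosing both is (((Tremarctos,(Felis,Ateles)),(Takifugu,Oncorhynchus)),(Kluyveromyces,((Urocyon,Carpinus),(Meles,(Prionailurus,Gasterosteus),Pseudotsuga)))); the answer is its 12 terminal taxa in alphabetical order.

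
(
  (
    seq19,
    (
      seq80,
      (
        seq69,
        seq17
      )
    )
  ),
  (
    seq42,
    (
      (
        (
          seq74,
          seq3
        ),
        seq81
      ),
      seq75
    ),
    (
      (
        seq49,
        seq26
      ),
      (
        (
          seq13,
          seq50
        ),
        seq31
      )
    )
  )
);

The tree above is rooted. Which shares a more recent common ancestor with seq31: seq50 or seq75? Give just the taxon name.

seq50

The MRCA of seq31 and seq50 subtends ((seq13,seq50),seq31) (3 taxa).
The MRCA of seq31 and seq75 subtends (seq42,(((seq74,seq3),seq81),seq75),((seq49,seq26),((seq13,seq50),seq31))) (10 taxa).
The first is nested inside the second, so seq31 shares a more recent common ancestor with seq50.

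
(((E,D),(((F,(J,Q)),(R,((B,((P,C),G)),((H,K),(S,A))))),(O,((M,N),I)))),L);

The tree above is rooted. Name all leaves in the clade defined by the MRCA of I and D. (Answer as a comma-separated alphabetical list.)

A, B, C, D, E, F, G, H, I, J, K, M, N, O, P, Q, R, S

Tracing I: it sits inside ((M,N),I).
Tracing D: it sits inside (E,D).
The smallest clade enclosing both is ((E,D),(((F,(J,Q)),(R,((B,((P,C),G)),((H,K),(S,A))))),(O,((M,N),I)))); the answer is its 18 terminal taxa in alphabetical order.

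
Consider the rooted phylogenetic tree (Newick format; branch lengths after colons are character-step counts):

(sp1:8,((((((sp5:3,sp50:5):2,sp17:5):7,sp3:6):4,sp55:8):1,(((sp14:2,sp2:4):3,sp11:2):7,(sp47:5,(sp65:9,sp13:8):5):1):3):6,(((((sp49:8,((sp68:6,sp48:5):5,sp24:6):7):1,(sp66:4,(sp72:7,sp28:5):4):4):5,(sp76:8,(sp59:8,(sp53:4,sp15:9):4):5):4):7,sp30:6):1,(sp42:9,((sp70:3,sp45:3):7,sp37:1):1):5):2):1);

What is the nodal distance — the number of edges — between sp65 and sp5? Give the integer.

9

The MRCA of sp65 and sp5 is the node subtending (((((sp5,sp50),sp17),sp3),sp55),(((sp14,sp2),sp11),(sp47,(sp65,sp13)))).
From sp65 up to that node: 4 branches. From sp5 up to the same node: 5 branches. Total: 4 + 5 = 9.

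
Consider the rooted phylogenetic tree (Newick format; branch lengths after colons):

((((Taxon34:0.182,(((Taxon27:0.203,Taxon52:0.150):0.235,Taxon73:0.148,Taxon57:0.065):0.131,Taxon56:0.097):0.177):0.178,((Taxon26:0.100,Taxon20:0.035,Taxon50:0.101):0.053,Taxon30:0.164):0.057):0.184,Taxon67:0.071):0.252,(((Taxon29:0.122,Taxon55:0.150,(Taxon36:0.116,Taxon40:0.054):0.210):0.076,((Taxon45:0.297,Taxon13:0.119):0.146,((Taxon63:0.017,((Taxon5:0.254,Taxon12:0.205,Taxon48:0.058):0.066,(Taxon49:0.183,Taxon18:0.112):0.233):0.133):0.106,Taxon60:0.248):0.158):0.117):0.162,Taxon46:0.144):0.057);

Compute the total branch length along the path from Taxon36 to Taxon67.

0.944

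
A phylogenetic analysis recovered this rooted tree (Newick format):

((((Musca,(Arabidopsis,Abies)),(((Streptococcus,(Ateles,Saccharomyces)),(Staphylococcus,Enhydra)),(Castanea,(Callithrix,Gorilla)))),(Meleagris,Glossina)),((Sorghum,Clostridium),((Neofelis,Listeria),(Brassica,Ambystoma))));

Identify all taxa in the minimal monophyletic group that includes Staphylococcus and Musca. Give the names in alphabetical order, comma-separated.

Tracing Staphylococcus: it sits inside (Staphylococcus,Enhydra).
Tracing Musca: it sits inside (Musca,(Arabidopsis,Abies)).
The smallest clade enclosing both is ((Musca,(Arabidopsis,Abies)),(((Streptococcus,(Ateles,Saccharomyces)),(Staphylococcus,Enhydra)),(Castanea,(Callithrix,Gorilla)))); the answer is its 11 terminal taxa in alphabetical order.

Abies, Arabidopsis, Ateles, Callithrix, Castanea, Enhydra, Gorilla, Musca, Saccharomyces, Staphylococcus, Streptococcus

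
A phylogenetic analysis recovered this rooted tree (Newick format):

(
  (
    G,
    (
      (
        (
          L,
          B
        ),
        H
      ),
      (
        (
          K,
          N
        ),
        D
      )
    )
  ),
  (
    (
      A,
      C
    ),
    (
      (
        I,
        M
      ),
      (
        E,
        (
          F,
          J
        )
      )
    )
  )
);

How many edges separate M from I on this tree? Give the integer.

The MRCA of M and I is the node subtending (I,M).
From M up to that node: 1 branch. From I up to the same node: 1 branch. Total: 1 + 1 = 2.

2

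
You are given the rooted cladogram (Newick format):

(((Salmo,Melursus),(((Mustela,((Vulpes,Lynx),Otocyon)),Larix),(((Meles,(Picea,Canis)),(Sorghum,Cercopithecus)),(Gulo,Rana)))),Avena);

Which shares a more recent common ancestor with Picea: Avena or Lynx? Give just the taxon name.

Lynx

The MRCA of Picea and Lynx subtends (((Mustela,((Vulpes,Lynx),Otocyon)),Larix),(((Meles,(Picea,Canis)),(Sorghum,Cercopithecus)),(Gulo,Rana))) (12 taxa).
The MRCA of Picea and Avena is the root, subtending the entire tree (15 taxa).
The first is nested inside the second, so Picea shares a more recent common ancestor with Lynx.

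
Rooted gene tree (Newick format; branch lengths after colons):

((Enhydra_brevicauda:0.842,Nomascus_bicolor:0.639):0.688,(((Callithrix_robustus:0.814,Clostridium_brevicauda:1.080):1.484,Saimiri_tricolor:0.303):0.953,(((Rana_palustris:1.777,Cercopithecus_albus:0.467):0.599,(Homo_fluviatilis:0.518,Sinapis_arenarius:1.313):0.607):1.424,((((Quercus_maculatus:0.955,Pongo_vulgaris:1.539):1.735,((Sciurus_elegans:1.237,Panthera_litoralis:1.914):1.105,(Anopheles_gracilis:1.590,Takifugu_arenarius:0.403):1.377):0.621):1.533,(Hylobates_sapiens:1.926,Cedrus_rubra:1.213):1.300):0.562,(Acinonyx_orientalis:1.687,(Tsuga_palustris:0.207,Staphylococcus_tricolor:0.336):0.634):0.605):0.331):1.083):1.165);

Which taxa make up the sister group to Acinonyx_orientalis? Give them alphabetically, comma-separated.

Acinonyx_orientalis attaches to the tree at the node subtending (Acinonyx_orientalis,(Tsuga_palustris,Staphylococcus_tricolor)).
The other lineage descending from that same node — the sister group — is (Tsuga_palustris,Staphylococcus_tricolor); its 2 tips in alphabetical order are the answer.

Staphylococcus_tricolor, Tsuga_palustris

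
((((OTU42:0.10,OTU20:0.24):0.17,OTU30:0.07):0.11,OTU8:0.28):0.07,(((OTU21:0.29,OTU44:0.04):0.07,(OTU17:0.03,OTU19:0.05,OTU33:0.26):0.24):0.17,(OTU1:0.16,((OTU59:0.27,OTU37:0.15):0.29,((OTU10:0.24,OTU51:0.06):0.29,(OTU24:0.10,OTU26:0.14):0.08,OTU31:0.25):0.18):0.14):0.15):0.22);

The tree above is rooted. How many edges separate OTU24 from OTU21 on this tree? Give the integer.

8

The MRCA of OTU24 and OTU21 is the node subtending (((OTU21,OTU44),(OTU17,OTU19,OTU33)),(OTU1,((OTU59,OTU37),((OTU10,OTU51),(OTU24,OTU26),OTU31)))).
From OTU24 up to that node: 5 branches. From OTU21 up to the same node: 3 branches. Total: 5 + 3 = 8.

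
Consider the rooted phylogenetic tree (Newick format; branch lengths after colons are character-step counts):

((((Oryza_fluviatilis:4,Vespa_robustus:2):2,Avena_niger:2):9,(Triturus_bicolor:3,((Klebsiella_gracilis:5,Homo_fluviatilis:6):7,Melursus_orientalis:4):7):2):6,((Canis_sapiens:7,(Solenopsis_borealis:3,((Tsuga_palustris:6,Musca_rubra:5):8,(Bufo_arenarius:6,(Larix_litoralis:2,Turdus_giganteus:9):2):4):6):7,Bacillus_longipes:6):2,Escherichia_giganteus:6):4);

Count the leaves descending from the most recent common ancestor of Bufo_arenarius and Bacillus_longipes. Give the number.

8

The MRCA of Bufo_arenarius and Bacillus_longipes is the node subtending (Canis_sapiens,(Solenopsis_borealis,((Tsuga_palustris,Musca_rubra),(Bufo_arenarius,(Larix_litoralis,Turdus_giganteus)))),Bacillus_longipes).
That clade contains 8 terminal taxa: Bacillus_longipes, Bufo_arenarius, Canis_sapiens, Larix_litoralis, Musca_rubra, Solenopsis_borealis, Tsuga_palustris, Turdus_giganteus.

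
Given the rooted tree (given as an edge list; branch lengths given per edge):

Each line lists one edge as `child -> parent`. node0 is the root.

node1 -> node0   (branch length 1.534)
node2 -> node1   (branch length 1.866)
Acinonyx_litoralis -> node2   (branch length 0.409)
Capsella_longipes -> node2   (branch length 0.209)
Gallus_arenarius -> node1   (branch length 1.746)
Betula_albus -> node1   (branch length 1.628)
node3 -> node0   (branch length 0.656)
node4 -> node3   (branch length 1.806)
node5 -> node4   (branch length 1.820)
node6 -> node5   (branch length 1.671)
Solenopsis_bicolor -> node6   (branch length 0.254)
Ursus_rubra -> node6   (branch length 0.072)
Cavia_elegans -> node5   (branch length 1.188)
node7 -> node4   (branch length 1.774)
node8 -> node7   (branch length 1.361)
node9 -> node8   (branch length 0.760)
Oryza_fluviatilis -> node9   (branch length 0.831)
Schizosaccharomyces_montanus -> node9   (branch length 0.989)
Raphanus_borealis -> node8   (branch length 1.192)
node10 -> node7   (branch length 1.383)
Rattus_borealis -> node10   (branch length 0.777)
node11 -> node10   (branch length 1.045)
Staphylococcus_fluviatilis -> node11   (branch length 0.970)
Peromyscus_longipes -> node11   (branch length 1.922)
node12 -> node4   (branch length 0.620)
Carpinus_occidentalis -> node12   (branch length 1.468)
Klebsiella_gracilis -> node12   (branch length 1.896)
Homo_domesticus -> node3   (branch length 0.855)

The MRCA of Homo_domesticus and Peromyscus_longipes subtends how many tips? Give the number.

12

The MRCA of Homo_domesticus and Peromyscus_longipes is the node subtending ((((Solenopsis_bicolor,Ursus_rubra),Cavia_elegans),(((Oryza_fluviatilis,Schizosaccharomyces_montanus),Raphanus_borealis),(Rattus_borealis,(Staphylococcus_fluviatilis,Peromyscus_longipes))),(Carpinus_occidentalis,Klebsiella_gracilis)),Homo_domesticus).
That clade contains 12 terminal taxa: Carpinus_occidentalis, Cavia_elegans, Homo_domesticus, Klebsiella_gracilis, Oryza_fluviatilis, Peromyscus_longipes, Raphanus_borealis, Rattus_borealis, Schizosaccharomyces_montanus, Solenopsis_bicolor, Staphylococcus_fluviatilis, Ursus_rubra.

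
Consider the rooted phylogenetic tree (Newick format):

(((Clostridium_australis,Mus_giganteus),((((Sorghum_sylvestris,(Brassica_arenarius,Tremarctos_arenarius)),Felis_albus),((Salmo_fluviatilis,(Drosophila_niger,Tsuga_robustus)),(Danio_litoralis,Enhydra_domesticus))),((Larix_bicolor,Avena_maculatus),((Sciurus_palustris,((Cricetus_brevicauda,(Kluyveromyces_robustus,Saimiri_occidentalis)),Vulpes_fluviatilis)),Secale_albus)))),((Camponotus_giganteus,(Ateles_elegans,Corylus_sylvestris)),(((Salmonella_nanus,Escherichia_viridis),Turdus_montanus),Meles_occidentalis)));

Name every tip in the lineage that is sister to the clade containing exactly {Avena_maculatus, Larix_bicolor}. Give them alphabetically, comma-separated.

The clade containing exactly {Avena_maculatus, Larix_bicolor} attaches to the tree at the node subtending ((Larix_bicolor,Avena_maculatus),((Sciurus_palustris,((Cricetus_brevicauda,(Kluyveromyces_robustus,Saimiri_occidentalis)),Vulpes_fluviatilis)),Secale_albus)).
The other lineage descending from that same node — the sister group — is ((Sciurus_palustris,((Cricetus_brevicauda,(Kluyveromyces_robustus,Saimiri_occidentalis)),Vulpes_fluviatilis)),Secale_albus); its 6 tips in alphabetical order are the answer.

Cricetus_brevicauda, Kluyveromyces_robustus, Saimiri_occidentalis, Sciurus_palustris, Secale_albus, Vulpes_fluviatilis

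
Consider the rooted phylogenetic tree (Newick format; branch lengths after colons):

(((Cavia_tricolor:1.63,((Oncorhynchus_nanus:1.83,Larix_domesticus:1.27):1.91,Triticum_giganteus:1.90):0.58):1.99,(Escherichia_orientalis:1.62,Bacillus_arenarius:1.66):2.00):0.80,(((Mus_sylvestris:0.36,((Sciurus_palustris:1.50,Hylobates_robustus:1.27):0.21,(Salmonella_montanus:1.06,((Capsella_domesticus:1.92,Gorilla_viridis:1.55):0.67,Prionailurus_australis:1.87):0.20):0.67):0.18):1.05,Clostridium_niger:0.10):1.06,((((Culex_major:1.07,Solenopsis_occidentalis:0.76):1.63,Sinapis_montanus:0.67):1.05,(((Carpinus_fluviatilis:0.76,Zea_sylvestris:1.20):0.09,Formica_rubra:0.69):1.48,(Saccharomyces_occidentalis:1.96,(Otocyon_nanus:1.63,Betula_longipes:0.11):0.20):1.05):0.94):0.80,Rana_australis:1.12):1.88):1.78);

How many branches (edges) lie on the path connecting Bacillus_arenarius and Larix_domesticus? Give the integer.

6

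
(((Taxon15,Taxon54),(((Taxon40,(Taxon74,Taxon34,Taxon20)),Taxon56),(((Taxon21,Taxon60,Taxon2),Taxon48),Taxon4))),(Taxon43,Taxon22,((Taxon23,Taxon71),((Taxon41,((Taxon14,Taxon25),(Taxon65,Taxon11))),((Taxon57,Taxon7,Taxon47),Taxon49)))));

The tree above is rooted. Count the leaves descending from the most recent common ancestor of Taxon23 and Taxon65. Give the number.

11

The MRCA of Taxon23 and Taxon65 is the node subtending ((Taxon23,Taxon71),((Taxon41,((Taxon14,Taxon25),(Taxon65,Taxon11))),((Taxon57,Taxon7,Taxon47),Taxon49))).
That clade contains 11 terminal taxa: Taxon11, Taxon14, Taxon23, Taxon25, Taxon41, Taxon47, Taxon49, Taxon57, Taxon65, Taxon7, Taxon71.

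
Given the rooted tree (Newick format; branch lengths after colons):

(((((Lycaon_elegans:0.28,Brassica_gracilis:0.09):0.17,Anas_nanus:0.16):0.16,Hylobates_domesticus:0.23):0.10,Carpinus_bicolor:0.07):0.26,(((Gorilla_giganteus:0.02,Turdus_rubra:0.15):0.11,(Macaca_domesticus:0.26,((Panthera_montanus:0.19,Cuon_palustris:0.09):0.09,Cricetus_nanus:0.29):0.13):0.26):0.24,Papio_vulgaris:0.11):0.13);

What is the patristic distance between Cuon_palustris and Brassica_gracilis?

1.72

The path runs Cuon_palustris → … → MRCA → … → Brassica_gracilis; the MRCA is the root of the tree.
Branch lengths along that path: 0.09 + 0.09 + 0.13 + 0.26 + 0.24 + 0.13 + 0.26 + 0.10 + 0.16 + 0.17 + 0.09 = 1.72.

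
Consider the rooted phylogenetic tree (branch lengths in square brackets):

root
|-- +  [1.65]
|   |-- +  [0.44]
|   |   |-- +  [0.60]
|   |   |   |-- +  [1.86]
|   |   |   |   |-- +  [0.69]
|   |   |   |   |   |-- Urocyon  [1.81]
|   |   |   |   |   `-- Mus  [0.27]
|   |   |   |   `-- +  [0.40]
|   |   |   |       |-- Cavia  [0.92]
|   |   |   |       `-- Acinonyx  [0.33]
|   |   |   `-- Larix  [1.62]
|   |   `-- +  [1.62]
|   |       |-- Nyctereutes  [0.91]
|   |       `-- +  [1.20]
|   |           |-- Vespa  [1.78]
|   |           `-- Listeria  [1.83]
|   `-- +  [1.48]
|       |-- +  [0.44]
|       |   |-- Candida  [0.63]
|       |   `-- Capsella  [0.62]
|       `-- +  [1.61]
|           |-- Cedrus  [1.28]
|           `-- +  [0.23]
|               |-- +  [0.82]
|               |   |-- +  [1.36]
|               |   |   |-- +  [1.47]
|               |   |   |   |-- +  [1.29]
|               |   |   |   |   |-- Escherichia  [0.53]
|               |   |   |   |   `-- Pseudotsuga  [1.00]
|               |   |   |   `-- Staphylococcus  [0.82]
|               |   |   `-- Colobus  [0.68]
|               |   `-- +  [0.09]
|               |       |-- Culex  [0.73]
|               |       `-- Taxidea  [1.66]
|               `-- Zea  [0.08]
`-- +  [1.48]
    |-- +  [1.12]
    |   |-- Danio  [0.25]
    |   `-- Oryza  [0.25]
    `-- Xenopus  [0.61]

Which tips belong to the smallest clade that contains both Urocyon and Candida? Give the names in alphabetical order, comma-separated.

Tracing Urocyon: it sits inside (Urocyon,Mus).
Tracing Candida: it sits inside (Candida,Capsella).
The smallest clade enclosing both is (((((Urocyon,Mus),(Cavia,Acinonyx)),Larix),(Nyctereutes,(Vespa,Listeria))),((Candida,Capsella),(Cedrus,(((((Escherichia,Pseudotsuga),Staphylococcus),Colobus),(Culex,Taxidea)),Zea)))); the answer is its 18 terminal taxa in alphabetical order.

Acinonyx, Candida, Capsella, Cavia, Cedrus, Colobus, Culex, Escherichia, Larix, Listeria, Mus, Nyctereutes, Pseudotsuga, Staphylococcus, Taxidea, Urocyon, Vespa, Zea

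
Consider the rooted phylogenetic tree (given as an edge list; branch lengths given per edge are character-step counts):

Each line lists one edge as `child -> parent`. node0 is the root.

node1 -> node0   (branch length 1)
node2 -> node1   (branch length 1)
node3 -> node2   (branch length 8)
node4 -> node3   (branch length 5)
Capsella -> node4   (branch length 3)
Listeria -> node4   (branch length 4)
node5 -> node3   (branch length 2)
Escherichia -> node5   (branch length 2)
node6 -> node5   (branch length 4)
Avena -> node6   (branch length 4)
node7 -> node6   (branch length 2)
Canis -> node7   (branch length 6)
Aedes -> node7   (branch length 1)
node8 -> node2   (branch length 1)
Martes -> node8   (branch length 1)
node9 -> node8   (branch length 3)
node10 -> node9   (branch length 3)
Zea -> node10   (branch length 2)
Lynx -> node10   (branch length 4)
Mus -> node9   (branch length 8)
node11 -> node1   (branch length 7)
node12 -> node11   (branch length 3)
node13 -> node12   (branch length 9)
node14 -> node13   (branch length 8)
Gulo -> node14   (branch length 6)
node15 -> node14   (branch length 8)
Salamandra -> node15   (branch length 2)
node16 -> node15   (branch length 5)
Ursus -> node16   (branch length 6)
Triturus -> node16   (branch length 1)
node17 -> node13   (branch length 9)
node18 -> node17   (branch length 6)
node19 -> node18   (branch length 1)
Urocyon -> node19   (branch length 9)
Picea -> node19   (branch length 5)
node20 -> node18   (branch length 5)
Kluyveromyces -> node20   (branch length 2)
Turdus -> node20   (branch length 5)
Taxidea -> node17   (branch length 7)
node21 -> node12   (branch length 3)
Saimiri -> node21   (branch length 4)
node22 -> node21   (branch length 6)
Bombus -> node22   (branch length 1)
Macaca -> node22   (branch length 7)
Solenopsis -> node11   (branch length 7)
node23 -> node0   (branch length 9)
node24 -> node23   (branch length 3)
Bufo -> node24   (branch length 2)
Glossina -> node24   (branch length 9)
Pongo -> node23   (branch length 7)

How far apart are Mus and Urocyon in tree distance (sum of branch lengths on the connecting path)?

The path runs Mus → … → MRCA → … → Urocyon; the MRCA is the node subtending ((((Capsella,Listeria),(Escherichia,(Avena,(Canis,Aedes)))),(Martes,((Zea,Lynx),Mus))),((((Gulo,(Salamandra,(Ursus,Triturus))),(((Urocyon,Picea),(Kluyveromyces,Turdus)),Taxidea)),(Saimiri,(Bombus,Macaca))),Solenopsis)).
Branch lengths along that path: 8 + 3 + 1 + 1 + 7 + 3 + 9 + 9 + 6 + 1 + 9 = 57.

57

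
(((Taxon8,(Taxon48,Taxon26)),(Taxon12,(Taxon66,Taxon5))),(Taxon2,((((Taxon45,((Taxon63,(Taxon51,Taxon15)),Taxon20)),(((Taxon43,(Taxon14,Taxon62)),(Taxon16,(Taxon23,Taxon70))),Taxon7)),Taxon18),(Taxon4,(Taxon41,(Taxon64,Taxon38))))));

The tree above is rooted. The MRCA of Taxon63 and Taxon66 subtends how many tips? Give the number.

24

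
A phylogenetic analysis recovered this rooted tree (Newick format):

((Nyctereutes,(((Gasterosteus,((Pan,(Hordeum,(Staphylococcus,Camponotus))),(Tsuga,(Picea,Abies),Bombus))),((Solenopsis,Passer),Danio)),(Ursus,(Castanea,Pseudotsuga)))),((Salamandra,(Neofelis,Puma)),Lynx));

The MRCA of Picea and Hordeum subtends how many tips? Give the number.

8

The MRCA of Picea and Hordeum is the node subtending ((Pan,(Hordeum,(Staphylococcus,Camponotus))),(Tsuga,(Picea,Abies),Bombus)).
That clade contains 8 terminal taxa: Abies, Bombus, Camponotus, Hordeum, Pan, Picea, Staphylococcus, Tsuga.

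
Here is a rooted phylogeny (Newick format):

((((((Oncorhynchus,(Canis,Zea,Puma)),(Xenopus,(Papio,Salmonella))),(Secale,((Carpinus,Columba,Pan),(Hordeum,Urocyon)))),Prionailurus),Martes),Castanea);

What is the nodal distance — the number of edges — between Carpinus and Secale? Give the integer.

The MRCA of Carpinus and Secale is the node subtending (Secale,((Carpinus,Columba,Pan),(Hordeum,Urocyon))).
From Carpinus up to that node: 3 branches. From Secale up to the same node: 1 branch. Total: 3 + 1 = 4.

4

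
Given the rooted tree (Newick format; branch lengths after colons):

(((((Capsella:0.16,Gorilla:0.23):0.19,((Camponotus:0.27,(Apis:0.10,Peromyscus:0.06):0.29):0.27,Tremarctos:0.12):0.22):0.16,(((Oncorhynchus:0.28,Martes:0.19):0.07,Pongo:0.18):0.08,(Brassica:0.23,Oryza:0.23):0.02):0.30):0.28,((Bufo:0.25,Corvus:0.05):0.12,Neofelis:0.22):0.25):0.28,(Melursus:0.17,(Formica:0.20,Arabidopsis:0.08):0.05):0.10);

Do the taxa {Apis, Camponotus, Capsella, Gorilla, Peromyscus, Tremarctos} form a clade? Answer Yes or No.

The most recent common ancestor of these taxa subtends ((Capsella,Gorilla),((Camponotus,(Apis,Peromyscus)),Tremarctos)).
That clade has exactly 6 tips — every listed taxon and nothing else — so the group is monophyletic.

Yes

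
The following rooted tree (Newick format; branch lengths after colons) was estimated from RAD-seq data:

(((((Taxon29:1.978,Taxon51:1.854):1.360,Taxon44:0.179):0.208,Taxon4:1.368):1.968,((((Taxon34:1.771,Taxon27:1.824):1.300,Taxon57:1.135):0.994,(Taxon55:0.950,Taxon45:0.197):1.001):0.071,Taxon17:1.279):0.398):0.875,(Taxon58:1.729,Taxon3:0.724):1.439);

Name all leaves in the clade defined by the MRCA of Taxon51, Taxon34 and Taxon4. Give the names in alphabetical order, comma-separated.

Tracing Taxon51: it sits inside (Taxon29,Taxon51).
Tracing Taxon34: it sits inside (Taxon34,Taxon27).
Tracing Taxon4: it sits inside (((Taxon29,Taxon51),Taxon44),Taxon4).
The smallest clade enclosing all 3 is ((((Taxon29,Taxon51),Taxon44),Taxon4),((((Taxon34,Taxon27),Taxon57),(Taxon55,Taxon45)),Taxon17)); the answer is its 10 terminal taxa in alphabetical order.

Taxon17, Taxon27, Taxon29, Taxon34, Taxon4, Taxon44, Taxon45, Taxon51, Taxon55, Taxon57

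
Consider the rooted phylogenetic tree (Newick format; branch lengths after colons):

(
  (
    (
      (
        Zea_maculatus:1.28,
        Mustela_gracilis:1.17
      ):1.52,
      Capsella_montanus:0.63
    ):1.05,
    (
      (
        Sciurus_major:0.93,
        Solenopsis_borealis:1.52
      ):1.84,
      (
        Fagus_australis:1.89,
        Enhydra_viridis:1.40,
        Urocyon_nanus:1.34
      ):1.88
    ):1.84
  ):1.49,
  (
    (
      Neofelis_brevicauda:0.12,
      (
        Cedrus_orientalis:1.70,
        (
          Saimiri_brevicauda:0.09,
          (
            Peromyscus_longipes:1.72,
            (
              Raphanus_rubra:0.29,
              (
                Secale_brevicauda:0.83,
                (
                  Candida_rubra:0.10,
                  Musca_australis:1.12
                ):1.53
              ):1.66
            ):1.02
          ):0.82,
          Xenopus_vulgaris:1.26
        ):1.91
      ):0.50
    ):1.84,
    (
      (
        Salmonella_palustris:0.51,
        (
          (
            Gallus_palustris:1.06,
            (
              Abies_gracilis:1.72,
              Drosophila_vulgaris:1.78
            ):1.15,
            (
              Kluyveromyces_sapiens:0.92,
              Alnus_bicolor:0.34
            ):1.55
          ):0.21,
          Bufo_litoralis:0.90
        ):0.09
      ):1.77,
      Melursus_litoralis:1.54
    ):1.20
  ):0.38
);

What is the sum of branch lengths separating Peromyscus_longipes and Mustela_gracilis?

12.40

The path runs Peromyscus_longipes → … → MRCA → … → Mustela_gracilis; the MRCA is the root of the tree.
Branch lengths along that path: 1.72 + 0.82 + 1.91 + 0.50 + 1.84 + 0.38 + 1.49 + 1.05 + 1.52 + 1.17 = 12.40.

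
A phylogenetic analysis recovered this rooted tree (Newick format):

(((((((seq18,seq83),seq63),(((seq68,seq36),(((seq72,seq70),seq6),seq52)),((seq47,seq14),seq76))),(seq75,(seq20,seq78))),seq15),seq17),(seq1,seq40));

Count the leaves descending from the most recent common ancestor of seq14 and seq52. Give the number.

The MRCA of seq14 and seq52 is the node subtending (((seq68,seq36),(((seq72,seq70),seq6),seq52)),((seq47,seq14),seq76)).
That clade contains 9 terminal taxa: seq14, seq36, seq47, seq52, seq6, seq68, seq70, seq72, seq76.

9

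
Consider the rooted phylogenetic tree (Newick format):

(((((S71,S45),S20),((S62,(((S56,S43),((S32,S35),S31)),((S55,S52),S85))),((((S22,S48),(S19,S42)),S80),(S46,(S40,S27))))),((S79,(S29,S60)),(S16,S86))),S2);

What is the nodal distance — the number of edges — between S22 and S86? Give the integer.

10

The MRCA of S22 and S86 is the node subtending ((((S71,S45),S20),((S62,(((S56,S43),((S32,S35),S31)),((S55,S52),S85))),((((S22,S48),(S19,S42)),S80),(S46,(S40,S27))))),((S79,(S29,S60)),(S16,S86))).
From S22 up to that node: 7 branches. From S86 up to the same node: 3 branches. Total: 7 + 3 = 10.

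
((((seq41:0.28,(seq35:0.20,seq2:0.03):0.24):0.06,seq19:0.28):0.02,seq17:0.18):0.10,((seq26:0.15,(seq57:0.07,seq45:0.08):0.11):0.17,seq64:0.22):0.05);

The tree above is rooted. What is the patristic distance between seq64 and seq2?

0.72

The path runs seq64 → … → MRCA → … → seq2; the MRCA is the root of the tree.
Branch lengths along that path: 0.22 + 0.05 + 0.10 + 0.02 + 0.06 + 0.24 + 0.03 = 0.72.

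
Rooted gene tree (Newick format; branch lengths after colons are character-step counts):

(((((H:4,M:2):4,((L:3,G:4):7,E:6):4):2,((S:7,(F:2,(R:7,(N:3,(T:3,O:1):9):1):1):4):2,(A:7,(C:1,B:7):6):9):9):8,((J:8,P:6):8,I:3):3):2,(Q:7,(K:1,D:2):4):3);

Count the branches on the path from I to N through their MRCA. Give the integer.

The MRCA of I and N is the node subtending ((((H,M),((L,G),E)),((S,(F,(R,(N,(T,O))))),(A,(C,B)))),((J,P),I)).
From I up to that node: 2 branches. From N up to the same node: 7 branches. Total: 2 + 7 = 9.

9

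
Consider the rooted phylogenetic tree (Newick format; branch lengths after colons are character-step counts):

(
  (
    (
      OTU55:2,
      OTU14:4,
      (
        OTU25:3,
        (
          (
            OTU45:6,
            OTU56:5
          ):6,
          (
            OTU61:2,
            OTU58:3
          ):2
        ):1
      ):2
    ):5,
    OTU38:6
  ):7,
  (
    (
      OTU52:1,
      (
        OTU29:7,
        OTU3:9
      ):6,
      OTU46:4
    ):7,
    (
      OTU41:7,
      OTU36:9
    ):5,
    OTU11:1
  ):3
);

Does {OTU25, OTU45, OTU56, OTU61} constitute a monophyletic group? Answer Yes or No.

The MRCA of the listed taxa subtends (OTU25,((OTU45,OTU56),(OTU61,OTU58))).
That clade also contains OTU58, which is not in the proposed group, so the group is not monophyletic.

No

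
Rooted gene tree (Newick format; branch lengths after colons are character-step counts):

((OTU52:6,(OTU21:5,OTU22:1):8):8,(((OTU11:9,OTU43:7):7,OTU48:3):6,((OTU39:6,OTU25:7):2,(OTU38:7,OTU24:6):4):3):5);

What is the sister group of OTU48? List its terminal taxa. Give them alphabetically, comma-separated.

OTU48 attaches to the tree at the node subtending ((OTU11,OTU43),OTU48).
The other lineage descending from that same node — the sister group — is (OTU11,OTU43); its 2 tips in alphabetical order are the answer.

OTU11, OTU43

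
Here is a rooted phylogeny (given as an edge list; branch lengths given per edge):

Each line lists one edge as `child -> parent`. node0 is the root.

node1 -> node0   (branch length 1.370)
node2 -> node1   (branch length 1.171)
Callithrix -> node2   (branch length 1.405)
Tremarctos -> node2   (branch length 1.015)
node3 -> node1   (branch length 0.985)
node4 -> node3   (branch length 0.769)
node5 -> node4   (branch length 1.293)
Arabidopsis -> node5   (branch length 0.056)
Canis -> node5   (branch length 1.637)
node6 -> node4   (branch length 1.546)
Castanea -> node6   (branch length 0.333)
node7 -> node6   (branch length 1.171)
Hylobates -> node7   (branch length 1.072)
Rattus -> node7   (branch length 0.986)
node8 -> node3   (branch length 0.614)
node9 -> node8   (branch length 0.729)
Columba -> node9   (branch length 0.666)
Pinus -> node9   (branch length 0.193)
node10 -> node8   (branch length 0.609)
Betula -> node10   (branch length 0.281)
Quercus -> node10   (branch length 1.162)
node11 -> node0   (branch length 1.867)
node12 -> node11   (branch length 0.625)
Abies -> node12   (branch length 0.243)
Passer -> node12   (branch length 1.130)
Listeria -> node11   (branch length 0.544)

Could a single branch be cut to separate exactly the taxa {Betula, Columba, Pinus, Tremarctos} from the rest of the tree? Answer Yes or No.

No

The MRCA of the listed taxa subtends ((Callithrix,Tremarctos),(((Arabidopsis,Canis),(Castanea,(Hylobates,Rattus))),((Columba,Pinus),(Betula,Quercus)))).
That clade also contains Arabidopsis, Callithrix, Canis, Castanea, Hylobates, Quercus, Rattus, which are not in the proposed group, so the group is not monophyletic.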